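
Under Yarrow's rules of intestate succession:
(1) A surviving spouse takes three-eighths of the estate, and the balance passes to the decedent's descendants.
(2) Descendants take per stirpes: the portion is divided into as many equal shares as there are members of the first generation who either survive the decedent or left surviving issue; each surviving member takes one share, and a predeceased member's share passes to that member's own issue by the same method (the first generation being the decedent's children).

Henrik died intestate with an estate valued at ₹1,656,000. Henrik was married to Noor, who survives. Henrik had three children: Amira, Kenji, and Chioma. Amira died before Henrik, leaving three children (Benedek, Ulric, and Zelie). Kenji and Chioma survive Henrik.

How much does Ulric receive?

Noor takes three-eighths of ₹1,656,000 = ₹621,000. The remaining ₹1,035,000 passes to the descendants.
The descendants' portion (₹1,035,000) is divided into 3 shares of ₹345,000: Kenji and Chioma each take ₹345,000; Amira's ₹345,000 share passes to Amira's issue.
Amira's share (₹345,000) is divided into 3 shares of ₹115,000: Benedek, Ulric, and Zelie each take ₹115,000.

Ulric receives ₹115,000.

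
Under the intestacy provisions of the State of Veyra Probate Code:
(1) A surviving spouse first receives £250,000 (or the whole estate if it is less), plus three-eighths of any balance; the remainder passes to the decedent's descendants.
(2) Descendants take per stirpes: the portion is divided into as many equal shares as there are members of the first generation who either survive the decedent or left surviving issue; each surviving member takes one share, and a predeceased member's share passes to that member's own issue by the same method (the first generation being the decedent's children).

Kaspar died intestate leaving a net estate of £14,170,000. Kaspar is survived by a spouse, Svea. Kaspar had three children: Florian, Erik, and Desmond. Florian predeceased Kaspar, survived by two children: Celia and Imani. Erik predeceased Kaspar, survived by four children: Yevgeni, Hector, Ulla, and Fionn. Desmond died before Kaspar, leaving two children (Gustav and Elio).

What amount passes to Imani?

Svea first takes £250,000, leaving a balance of £13,920,000. Svea then takes three-eighths of the balance (£5,220,000), for a total of £5,470,000. The remaining £8,700,000 passes to the descendants.
The descendants' portion (£8,700,000) is divided into 3 shares of £2,900,000: Florian's £2,900,000 share passes to Florian's issue; Erik's £2,900,000 share passes to Erik's issue; Desmond's £2,900,000 share passes to Desmond's issue.
Florian's share (£2,900,000) is divided into 2 shares of £1,450,000: Celia and Imani each take £1,450,000.
Erik's share (£2,900,000) is divided into 4 shares of £725,000: Yevgeni, Hector, Ulla, and Fionn each take £725,000.
Desmond's share (£2,900,000) is divided into 2 shares of £1,450,000: Gustav and Elio each take £1,450,000.

Imani receives £1,450,000.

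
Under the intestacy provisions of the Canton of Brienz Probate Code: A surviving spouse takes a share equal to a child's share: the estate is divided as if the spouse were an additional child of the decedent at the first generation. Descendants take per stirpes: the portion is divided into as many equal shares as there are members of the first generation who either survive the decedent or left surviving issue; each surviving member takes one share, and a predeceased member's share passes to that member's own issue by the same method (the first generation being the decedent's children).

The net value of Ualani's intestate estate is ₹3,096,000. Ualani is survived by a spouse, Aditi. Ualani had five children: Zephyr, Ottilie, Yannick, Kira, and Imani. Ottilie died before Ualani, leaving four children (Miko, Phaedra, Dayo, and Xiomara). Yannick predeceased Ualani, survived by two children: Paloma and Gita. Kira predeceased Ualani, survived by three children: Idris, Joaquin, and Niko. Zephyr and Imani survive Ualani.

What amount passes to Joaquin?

The spouse counts as an additional share at the children's level, so there are 6 primary shares of ₹516,000. Aditi takes one such share (₹516,000).
The children's combined portion (₹2,580,000) is divided into 5 shares of ₹516,000: Zephyr and Imani each take ₹516,000; Ottilie's ₹516,000 share passes to Ottilie's issue; Yannick's ₹516,000 share passes to Yannick's issue; Kira's ₹516,000 share passes to Kira's issue.
Ottilie's share (₹516,000) is divided into 4 shares of ₹129,000: Miko, Phaedra, Dayo, and Xiomara each take ₹129,000.
Yannick's share (₹516,000) is divided into 2 shares of ₹258,000: Paloma and Gita each take ₹258,000.
Kira's share (₹516,000) is divided into 3 shares of ₹172,000: Idris, Joaquin, and Niko each take ₹172,000.

Joaquin receives ₹172,000.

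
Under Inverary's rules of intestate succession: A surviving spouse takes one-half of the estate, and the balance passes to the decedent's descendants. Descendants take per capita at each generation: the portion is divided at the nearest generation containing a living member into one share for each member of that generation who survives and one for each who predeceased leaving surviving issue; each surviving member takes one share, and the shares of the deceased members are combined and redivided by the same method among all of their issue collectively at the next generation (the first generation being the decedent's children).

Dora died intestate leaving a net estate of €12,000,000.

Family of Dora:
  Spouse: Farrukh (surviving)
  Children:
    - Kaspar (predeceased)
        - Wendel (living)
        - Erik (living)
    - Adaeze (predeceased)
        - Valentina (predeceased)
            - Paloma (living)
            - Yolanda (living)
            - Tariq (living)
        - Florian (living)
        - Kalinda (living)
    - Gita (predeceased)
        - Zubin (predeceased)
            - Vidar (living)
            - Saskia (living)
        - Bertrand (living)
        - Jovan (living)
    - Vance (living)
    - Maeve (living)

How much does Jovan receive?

Farrukh takes one-half of €12,000,000 = €6,000,000. The remaining €6,000,000 passes to the descendants.
The descendants' portion (€6,000,000) is divided at the children's generation into 5 shares of €1,200,000. Vance and Maeve each take €1,200,000. The 3 shares of the deceased (Kaspar, Adaeze, and Gita) are combined into a pool of €3,600,000.
That pool (€3,600,000) is divided at the grandchildren's generation into 8 shares of €450,000. Wendel, Erik, Florian, Kalinda, Bertrand, and Jovan each take €450,000. The 2 shares of the deceased (Valentina and Zubin) are combined into a pool of €900,000.
That pool (€900,000) is divided at the great-grandchildren's generation equally among Paloma, Yolanda, Tariq, Vidar, and Saskia: €180,000 each.

Jovan receives €450,000.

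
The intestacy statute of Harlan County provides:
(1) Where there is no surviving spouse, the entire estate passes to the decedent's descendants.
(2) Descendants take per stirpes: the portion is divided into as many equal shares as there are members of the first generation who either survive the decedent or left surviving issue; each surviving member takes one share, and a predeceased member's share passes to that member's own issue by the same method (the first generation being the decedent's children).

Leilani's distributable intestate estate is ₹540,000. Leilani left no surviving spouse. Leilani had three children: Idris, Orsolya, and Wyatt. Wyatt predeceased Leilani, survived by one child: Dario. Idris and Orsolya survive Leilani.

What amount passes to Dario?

Dario receives ₹180,000.

The entire ₹540,000 passes to the descendants.
That amount (₹540,000) is divided into 3 shares of ₹180,000: Idris and Orsolya each take ₹180,000; Wyatt's ₹180,000 share passes to Wyatt's issue.
Wyatt's share (₹180,000) passes entirely to Dario.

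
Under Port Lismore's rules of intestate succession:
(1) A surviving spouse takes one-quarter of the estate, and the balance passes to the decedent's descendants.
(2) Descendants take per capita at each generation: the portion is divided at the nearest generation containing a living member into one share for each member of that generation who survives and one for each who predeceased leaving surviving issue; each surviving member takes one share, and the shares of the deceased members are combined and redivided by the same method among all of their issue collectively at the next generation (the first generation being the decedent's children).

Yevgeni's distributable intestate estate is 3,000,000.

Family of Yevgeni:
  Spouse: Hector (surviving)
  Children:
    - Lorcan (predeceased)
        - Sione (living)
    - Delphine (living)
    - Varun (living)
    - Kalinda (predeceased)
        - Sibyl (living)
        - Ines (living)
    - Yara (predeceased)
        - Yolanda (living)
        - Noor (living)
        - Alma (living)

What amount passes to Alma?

Alma receives 225,000.

Hector takes one-quarter of 3,000,000 = 750,000. The remaining 2,250,000 passes to the descendants.
The descendants' portion (2,250,000) is divided at the children's generation into 5 shares of 450,000. Delphine and Varun each take 450,000. The 3 shares of the deceased (Lorcan, Kalinda, and Yara) are combined into a pool of 1,350,000.
That pool (1,350,000) is divided at the grandchildren's generation equally among Sione, Sibyl, Ines, Yolanda, Noor, and Alma: 225,000 each.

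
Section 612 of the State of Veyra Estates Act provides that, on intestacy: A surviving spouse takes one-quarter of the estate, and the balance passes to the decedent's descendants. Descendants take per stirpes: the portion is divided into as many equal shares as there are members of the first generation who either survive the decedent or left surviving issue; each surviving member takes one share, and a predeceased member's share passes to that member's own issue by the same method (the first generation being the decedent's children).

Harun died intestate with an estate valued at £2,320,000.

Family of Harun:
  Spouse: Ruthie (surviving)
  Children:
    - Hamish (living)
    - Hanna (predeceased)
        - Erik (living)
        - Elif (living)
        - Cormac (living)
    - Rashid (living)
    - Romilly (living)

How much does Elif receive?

Elif receives £145,000.

Ruthie takes one-quarter of £2,320,000 = £580,000. The remaining £1,740,000 passes to the descendants.
The descendants' portion (£1,740,000) is divided into 4 shares of £435,000: Hamish, Rashid, and Romilly each take £435,000; Hanna's £435,000 share passes to Hanna's issue.
Hanna's share (£435,000) is divided into 3 shares of £145,000: Erik, Elif, and Cormac each take £145,000.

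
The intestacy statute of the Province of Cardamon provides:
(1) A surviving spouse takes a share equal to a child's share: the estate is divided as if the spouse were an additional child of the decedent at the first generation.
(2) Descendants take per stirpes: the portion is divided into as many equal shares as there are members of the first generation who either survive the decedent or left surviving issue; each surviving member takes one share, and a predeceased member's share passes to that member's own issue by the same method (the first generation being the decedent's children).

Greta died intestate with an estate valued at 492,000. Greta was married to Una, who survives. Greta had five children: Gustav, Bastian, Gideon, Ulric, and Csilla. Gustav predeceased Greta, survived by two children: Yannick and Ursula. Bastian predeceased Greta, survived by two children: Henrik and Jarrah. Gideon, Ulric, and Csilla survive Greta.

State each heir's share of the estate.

Una: 82,000; Yannick: 41,000; Ursula: 41,000; Henrik: 41,000; Jarrah: 41,000; Gideon: 82,000; Ulric: 82,000; Csilla: 82,000

The spouse counts as an additional share at the children's level, so there are 6 primary shares of 82,000. Una takes one such share (82,000).
The children's combined portion (410,000) is divided into 5 shares of 82,000: Gideon, Ulric, and Csilla each take 82,000; Gustav's 82,000 share passes to Gustav's issue; Bastian's 82,000 share passes to Bastian's issue.
Gustav's share (82,000) is divided into 2 shares of 41,000: Yannick and Ursula each take 41,000.
Bastian's share (82,000) is divided into 2 shares of 41,000: Henrik and Jarrah each take 41,000.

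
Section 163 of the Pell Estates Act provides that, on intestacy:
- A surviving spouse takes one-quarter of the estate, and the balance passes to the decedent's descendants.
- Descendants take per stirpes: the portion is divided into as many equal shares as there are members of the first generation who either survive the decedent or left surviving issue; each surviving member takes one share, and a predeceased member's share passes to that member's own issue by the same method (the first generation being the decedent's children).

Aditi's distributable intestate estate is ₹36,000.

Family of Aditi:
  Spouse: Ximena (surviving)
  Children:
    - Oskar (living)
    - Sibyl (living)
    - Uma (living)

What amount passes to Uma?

Uma receives ₹9,000.

Ximena takes one-quarter of ₹36,000 = ₹9,000. The remaining ₹27,000 passes to the descendants.
The descendants' portion (₹27,000) is divided into 3 shares of ₹9,000: Oskar, Sibyl, and Uma each take ₹9,000.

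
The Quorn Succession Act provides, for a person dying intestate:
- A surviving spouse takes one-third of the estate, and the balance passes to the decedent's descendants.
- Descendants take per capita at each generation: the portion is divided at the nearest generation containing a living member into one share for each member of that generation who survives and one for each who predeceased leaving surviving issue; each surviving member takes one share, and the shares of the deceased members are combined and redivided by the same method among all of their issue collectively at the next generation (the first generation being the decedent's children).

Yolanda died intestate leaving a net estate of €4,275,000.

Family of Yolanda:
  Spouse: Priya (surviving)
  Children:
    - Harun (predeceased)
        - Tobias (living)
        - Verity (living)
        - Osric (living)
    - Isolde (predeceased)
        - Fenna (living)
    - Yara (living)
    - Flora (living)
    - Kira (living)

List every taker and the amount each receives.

Priya: €1,425,000; Tobias: €285,000; Verity: €285,000; Osric: €285,000; Fenna: €285,000; Yara: €570,000; Flora: €570,000; Kira: €570,000

Priya takes one-third of €4,275,000 = €1,425,000. The remaining €2,850,000 passes to the descendants.
The descendants' portion (€2,850,000) is divided at the children's generation into 5 shares of €570,000. Yara, Flora, and Kira each take €570,000. The 2 shares of the deceased (Harun and Isolde) are combined into a pool of €1,140,000.
That pool (€1,140,000) is divided at the grandchildren's generation equally among Tobias, Verity, Osric, and Fenna: €285,000 each.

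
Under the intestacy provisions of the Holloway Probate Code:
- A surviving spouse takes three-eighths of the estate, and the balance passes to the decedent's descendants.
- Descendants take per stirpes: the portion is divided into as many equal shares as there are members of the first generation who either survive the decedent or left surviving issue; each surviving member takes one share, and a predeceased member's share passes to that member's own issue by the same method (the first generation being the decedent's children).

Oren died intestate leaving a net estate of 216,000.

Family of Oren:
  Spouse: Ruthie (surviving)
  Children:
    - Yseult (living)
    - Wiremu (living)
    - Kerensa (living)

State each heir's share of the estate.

Ruthie takes three-eighths of 216,000 = 81,000. The remaining 135,000 passes to the descendants.
The descendants' portion (135,000) is divided into 3 shares of 45,000: Yseult, Wiremu, and Kerensa each take 45,000.

Ruthie: 81,000; Yseult: 45,000; Wiremu: 45,000; Kerensa: 45,000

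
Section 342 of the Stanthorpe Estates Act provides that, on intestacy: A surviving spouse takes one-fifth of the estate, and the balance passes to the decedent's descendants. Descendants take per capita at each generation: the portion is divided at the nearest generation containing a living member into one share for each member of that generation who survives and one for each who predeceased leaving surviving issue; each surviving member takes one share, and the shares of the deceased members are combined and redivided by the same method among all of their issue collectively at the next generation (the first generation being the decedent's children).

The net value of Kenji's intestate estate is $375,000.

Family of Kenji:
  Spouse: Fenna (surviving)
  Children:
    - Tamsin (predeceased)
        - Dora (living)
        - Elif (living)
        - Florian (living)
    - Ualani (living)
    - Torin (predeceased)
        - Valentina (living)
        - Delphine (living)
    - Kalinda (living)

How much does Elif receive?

Fenna takes one-fifth of $375,000 = $75,000. The remaining $300,000 passes to the descendants.
The descendants' portion ($300,000) is divided at the children's generation into 4 shares of $75,000. Ualani and Kalinda each take $75,000. The 2 shares of the deceased (Tamsin and Torin) are combined into a pool of $150,000.
That pool ($150,000) is divided at the grandchildren's generation equally among Dora, Elif, Florian, Valentina, and Delphine: $30,000 each.

Elif receives $30,000.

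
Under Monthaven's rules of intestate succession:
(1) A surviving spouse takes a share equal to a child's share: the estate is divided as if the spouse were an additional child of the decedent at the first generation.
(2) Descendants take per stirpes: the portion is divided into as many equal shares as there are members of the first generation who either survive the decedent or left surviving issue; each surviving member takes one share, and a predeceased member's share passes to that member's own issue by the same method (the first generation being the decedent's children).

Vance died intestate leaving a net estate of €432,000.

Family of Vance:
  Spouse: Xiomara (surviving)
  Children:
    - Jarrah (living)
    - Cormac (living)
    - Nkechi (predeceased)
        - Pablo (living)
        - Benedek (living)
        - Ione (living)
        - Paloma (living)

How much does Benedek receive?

Benedek receives €27,000.

The spouse counts as an additional share at the children's level, so there are 4 primary shares of €108,000. Xiomara takes one such share (€108,000).
The children's combined portion (€324,000) is divided into 3 shares of €108,000: Jarrah and Cormac each take €108,000; Nkechi's €108,000 share passes to Nkechi's issue.
Nkechi's share (€108,000) is divided into 4 shares of €27,000: Pablo, Benedek, Ione, and Paloma each take €27,000.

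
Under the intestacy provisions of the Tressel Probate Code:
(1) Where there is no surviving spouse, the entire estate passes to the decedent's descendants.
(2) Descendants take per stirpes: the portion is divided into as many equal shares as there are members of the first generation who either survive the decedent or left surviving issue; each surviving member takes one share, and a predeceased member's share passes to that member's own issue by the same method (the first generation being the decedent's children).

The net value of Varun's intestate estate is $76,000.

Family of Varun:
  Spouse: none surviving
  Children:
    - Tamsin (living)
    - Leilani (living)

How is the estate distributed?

Tamsin: $38,000; Leilani: $38,000

The entire $76,000 passes to the descendants.
That amount ($76,000) is divided into 2 shares of $38,000: Tamsin and Leilani each take $38,000.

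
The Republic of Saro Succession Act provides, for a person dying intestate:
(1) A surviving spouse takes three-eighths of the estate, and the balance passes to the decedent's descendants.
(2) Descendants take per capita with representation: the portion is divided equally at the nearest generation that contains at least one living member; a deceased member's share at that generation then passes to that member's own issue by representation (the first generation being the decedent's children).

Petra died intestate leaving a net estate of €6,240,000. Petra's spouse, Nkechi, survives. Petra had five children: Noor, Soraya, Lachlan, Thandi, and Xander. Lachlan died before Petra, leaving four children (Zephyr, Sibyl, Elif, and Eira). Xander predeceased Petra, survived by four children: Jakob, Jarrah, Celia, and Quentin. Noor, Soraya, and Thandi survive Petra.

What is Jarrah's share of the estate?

Nkechi takes three-eighths of €6,240,000 = €2,340,000. The remaining €3,900,000 passes to the descendants.
The descendants' portion (€3,900,000) is divided into 5 shares of €780,000: Noor, Soraya, and Thandi each take €780,000; Lachlan's €780,000 share passes to Lachlan's issue; Xander's €780,000 share passes to Xander's issue.
Lachlan's share (€780,000) is divided into 4 shares of €195,000: Zephyr, Sibyl, Elif, and Eira each take €195,000.
Xander's share (€780,000) is divided into 4 shares of €195,000: Jakob, Jarrah, Celia, and Quentin each take €195,000.

Jarrah receives €195,000.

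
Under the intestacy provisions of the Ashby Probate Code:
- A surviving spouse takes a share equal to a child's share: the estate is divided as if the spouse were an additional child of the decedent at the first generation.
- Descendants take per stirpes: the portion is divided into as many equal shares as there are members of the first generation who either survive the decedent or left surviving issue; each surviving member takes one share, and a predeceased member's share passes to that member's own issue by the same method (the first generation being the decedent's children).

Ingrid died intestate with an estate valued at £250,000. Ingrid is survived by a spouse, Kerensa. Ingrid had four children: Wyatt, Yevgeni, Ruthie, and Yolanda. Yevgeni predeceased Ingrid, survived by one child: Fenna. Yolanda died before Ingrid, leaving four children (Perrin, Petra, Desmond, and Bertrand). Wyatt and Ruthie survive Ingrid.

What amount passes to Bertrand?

Bertrand receives £12,500.

The spouse counts as an additional share at the children's level, so there are 5 primary shares of £50,000. Kerensa takes one such share (£50,000).
The children's combined portion (£200,000) is divided into 4 shares of £50,000: Wyatt and Ruthie each take £50,000; Yevgeni's £50,000 share passes to Yevgeni's issue; Yolanda's £50,000 share passes to Yolanda's issue.
Yevgeni's share (£50,000) passes entirely to Fenna.
Yolanda's share (£50,000) is divided into 4 shares of £12,500: Perrin, Petra, Desmond, and Bertrand each take £12,500.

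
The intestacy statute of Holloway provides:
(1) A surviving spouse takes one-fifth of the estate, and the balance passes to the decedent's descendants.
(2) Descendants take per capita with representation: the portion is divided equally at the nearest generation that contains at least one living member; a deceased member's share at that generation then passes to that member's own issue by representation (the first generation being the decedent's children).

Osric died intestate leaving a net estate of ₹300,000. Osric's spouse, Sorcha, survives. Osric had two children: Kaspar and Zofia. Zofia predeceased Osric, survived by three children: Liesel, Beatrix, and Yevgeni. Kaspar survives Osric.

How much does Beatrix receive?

Sorcha takes one-fifth of ₹300,000 = ₹60,000. The remaining ₹240,000 passes to the descendants.
The descendants' portion (₹240,000) is divided into 2 shares of ₹120,000: Kaspar takes ₹120,000; Zofia's ₹120,000 share passes to Zofia's issue.
Zofia's share (₹120,000) is divided into 3 shares of ₹40,000: Liesel, Beatrix, and Yevgeni each take ₹40,000.

Beatrix receives ₹40,000.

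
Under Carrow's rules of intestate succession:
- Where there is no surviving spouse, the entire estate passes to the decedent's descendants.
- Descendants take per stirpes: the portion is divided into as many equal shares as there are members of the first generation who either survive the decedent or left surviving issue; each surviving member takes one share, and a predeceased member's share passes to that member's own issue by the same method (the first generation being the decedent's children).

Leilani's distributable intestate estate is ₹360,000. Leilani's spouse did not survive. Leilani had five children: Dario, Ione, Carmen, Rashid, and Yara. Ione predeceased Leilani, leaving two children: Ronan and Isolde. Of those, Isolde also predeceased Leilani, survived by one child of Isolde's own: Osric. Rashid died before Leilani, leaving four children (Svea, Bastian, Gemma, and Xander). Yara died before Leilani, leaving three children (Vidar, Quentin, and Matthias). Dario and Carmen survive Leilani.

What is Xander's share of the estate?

Xander receives ₹18,000.

The entire ₹360,000 passes to the descendants.
That amount (₹360,000) is divided into 5 shares of ₹72,000: Dario and Carmen each take ₹72,000; Ione's ₹72,000 share passes to Ione's issue; Rashid's ₹72,000 share passes to Rashid's issue; Yara's ₹72,000 share passes to Yara's issue.
Ione's share (₹72,000) is divided into 2 shares of ₹36,000: Ronan takes ₹36,000; Isolde's ₹36,000 share passes to Isolde's issue.
Isolde's share (₹36,000) passes entirely to Osric.
Rashid's share (₹72,000) is divided into 4 shares of ₹18,000: Svea, Bastian, Gemma, and Xander each take ₹18,000.
Yara's share (₹72,000) is divided into 3 shares of ₹24,000: Vidar, Quentin, and Matthias each take ₹24,000.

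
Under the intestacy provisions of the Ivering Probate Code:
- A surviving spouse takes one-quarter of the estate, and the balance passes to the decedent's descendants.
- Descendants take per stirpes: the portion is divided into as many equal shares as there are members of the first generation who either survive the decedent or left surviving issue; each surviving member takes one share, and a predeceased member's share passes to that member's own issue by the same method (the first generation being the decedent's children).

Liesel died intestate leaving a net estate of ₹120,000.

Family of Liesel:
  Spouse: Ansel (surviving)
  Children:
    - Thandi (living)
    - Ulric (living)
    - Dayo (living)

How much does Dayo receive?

Ansel takes one-quarter of ₹120,000 = ₹30,000. The remaining ₹90,000 passes to the descendants.
The descendants' portion (₹90,000) is divided into 3 shares of ₹30,000: Thandi, Ulric, and Dayo each take ₹30,000.

Dayo receives ₹30,000.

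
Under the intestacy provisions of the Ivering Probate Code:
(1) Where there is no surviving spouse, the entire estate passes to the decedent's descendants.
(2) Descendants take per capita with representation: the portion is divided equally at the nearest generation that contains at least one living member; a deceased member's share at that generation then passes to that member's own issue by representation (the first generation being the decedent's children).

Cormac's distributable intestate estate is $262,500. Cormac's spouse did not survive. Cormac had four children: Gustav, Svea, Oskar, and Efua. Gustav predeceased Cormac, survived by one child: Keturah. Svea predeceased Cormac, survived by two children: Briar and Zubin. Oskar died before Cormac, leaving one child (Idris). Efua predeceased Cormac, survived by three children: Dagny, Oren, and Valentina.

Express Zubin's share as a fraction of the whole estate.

The entire $262,500 passes to the descendants.
No child survives, so the initial division is made at the grandchildren's generation.
That amount ($262,500) is divided into 7 shares of $37,500: Keturah, Briar, Zubin, Idris, Dagny, Oren, and Valentina each take $37,500.

Zubin receives 1/7 of the estate.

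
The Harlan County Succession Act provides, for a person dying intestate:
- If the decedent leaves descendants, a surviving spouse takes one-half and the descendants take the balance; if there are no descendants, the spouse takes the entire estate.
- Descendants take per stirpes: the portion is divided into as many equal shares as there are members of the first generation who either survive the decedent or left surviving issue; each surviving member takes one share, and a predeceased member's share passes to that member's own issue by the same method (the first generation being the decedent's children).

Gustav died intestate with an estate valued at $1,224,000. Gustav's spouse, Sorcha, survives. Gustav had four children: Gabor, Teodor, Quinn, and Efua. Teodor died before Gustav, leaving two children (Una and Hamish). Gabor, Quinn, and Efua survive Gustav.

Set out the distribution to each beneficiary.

Sorcha takes one-half of $1,224,000 = $612,000. The remaining $612,000 passes to the descendants.
The descendants' portion ($612,000) is divided into 4 shares of $153,000: Gabor, Quinn, and Efua each take $153,000; Teodor's $153,000 share passes to Teodor's issue.
Teodor's share ($153,000) is divided into 2 shares of $76,500: Una and Hamish each take $76,500.

Sorcha: $612,000; Gabor: $153,000; Una: $76,500; Hamish: $76,500; Quinn: $153,000; Efua: $153,000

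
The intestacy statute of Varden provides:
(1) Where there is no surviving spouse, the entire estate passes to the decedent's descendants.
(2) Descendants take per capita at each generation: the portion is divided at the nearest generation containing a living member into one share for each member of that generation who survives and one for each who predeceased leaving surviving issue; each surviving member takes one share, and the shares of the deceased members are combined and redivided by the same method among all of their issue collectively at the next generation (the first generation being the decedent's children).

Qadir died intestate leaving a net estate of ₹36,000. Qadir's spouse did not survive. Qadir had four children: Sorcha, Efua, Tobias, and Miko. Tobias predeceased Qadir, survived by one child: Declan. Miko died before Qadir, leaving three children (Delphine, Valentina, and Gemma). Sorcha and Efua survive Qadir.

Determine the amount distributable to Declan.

Declan receives ₹4,500.

The entire ₹36,000 passes to the descendants.
That amount (₹36,000) is divided at the children's generation into 4 shares of ₹9,000. Sorcha and Efua each take ₹9,000. The 2 shares of the deceased (Tobias and Miko) are combined into a pool of ₹18,000.
That pool (₹18,000) is divided at the grandchildren's generation equally among Declan, Delphine, Valentina, and Gemma: ₹4,500 each.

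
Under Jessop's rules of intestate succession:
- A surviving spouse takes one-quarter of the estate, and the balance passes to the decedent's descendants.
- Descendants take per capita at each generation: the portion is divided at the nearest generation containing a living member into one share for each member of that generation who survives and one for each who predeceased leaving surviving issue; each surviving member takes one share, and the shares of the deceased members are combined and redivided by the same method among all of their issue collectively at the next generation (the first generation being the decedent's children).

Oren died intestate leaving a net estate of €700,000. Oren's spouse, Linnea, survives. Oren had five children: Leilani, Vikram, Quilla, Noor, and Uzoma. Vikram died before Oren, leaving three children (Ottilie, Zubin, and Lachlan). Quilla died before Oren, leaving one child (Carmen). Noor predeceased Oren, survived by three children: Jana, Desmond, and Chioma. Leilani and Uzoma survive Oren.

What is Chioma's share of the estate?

Chioma receives €45,000.

Linnea takes one-quarter of €700,000 = €175,000. The remaining €525,000 passes to the descendants.
The descendants' portion (€525,000) is divided at the children's generation into 5 shares of €105,000. Leilani and Uzoma each take €105,000. The 3 shares of the deceased (Vikram, Quilla, and Noor) are combined into a pool of €315,000.
That pool (€315,000) is divided at the grandchildren's generation equally among Ottilie, Zubin, Lachlan, Carmen, Jana, Desmond, and Chioma: €45,000 each.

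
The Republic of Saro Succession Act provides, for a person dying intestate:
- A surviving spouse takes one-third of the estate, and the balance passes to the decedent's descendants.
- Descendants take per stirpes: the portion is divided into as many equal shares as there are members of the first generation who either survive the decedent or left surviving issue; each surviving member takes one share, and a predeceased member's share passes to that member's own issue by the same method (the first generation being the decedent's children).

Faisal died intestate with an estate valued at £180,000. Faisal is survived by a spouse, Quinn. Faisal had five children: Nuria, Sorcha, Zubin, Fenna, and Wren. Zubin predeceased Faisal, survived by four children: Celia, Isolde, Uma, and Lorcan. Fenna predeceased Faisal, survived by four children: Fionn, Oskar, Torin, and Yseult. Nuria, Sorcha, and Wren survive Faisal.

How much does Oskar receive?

Oskar receives £6,000.

Quinn takes one-third of £180,000 = £60,000. The remaining £120,000 passes to the descendants.
The descendants' portion (£120,000) is divided into 5 shares of £24,000: Nuria, Sorcha, and Wren each take £24,000; Zubin's £24,000 share passes to Zubin's issue; Fenna's £24,000 share passes to Fenna's issue.
Zubin's share (£24,000) is divided into 4 shares of £6,000: Celia, Isolde, Uma, and Lorcan each take £6,000.
Fenna's share (£24,000) is divided into 4 shares of £6,000: Fionn, Oskar, Torin, and Yseult each take £6,000.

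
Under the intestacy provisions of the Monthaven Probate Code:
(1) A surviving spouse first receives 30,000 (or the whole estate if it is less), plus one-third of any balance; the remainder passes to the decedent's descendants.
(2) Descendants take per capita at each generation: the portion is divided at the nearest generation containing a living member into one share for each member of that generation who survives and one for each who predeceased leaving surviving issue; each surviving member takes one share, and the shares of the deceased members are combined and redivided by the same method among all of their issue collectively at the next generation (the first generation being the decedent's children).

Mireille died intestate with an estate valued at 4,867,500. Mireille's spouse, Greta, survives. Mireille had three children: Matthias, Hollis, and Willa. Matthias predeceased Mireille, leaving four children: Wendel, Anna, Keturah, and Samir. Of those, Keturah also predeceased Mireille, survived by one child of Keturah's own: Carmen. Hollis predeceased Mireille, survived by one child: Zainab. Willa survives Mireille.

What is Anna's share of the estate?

Anna receives 430,000.

Greta first takes 30,000, leaving a balance of 4,837,500. Greta then takes one-third of the balance (1,612,500), for a total of 1,642,500. The remaining 3,225,000 passes to the descendants.
The descendants' portion (3,225,000) is divided at the children's generation into 3 shares of 1,075,000. Willa takes 1,075,000. The 2 shares of the deceased (Matthias and Hollis) are combined into a pool of 2,150,000.
That pool (2,150,000) is divided at the grandchildren's generation into 5 shares of 430,000. Wendel, Anna, Samir, and Zainab each take 430,000. The remaining share for the deceased Keturah (430,000) is carried to the next generation.
That pool (430,000) passes entirely to Carmen, the sole taker at the great-grandchildren's generation.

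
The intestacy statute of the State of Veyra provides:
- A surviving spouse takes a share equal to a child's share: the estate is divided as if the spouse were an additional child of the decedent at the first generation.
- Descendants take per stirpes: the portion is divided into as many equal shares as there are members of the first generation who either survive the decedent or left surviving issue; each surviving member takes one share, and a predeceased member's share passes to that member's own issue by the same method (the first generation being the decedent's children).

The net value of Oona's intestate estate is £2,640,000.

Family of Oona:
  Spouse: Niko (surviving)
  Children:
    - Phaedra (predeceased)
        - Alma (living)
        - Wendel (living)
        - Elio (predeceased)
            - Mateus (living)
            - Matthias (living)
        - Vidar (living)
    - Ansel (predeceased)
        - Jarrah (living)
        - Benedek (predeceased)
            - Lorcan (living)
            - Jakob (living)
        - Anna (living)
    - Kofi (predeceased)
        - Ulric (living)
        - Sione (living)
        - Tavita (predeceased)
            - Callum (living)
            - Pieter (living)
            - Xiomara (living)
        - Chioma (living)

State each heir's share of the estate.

The spouse counts as an additional share at the children's level, so there are 4 primary shares of £660,000. Niko takes one such share (£660,000).
The children's combined portion (£1,980,000) is divided into 3 shares of £660,000: Phaedra's £660,000 share passes to Phaedra's issue; Ansel's £660,000 share passes to Ansel's issue; Kofi's £660,000 share passes to Kofi's issue.
Phaedra's share (£660,000) is divided into 4 shares of £165,000: Alma, Wendel, and Vidar each take £165,000; Elio's £165,000 share passes to Elio's issue.
Elio's share (£165,000) is divided into 2 shares of £82,500: Mateus and Matthias each take £82,500.
Ansel's share (£660,000) is divided into 3 shares of £220,000: Jarrah and Anna each take £220,000; Benedek's £220,000 share passes to Benedek's issue.
Benedek's share (£220,000) is divided into 2 shares of £110,000: Lorcan and Jakob each take £110,000.
Kofi's share (£660,000) is divided into 4 shares of £165,000: Ulric, Sione, and Chioma each take £165,000; Tavita's £165,000 share passes to Tavita's issue.
Tavita's share (£165,000) is divided into 3 shares of £55,000: Callum, Pieter, and Xiomara each take £55,000.

Niko: £660,000; Alma: £165,000; Wendel: £165,000; Mateus: £82,500; Matthias: £82,500; Vidar: £165,000; Jarrah: £220,000; Lorcan: £110,000; Jakob: £110,000; Anna: £220,000; Ulric: £165,000; Sione: £165,000; Callum: £55,000; Pieter: £55,000; Xiomara: £55,000; Chioma: £165,000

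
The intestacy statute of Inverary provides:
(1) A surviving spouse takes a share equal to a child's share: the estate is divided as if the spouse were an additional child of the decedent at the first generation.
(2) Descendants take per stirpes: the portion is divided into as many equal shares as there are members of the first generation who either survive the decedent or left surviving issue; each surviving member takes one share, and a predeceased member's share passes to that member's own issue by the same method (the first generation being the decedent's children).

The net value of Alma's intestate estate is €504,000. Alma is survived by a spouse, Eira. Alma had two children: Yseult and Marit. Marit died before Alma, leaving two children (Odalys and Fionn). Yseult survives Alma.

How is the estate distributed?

The spouse counts as an additional share at the children's level, so there are 3 primary shares of €168,000. Eira takes one such share (€168,000).
The children's combined portion (€336,000) is divided into 2 shares of €168,000: Yseult takes €168,000; Marit's €168,000 share passes to Marit's issue.
Marit's share (€168,000) is divided into 2 shares of €84,000: Odalys and Fionn each take €84,000.

Eira: €168,000; Yseult: €168,000; Odalys: €84,000; Fionn: €84,000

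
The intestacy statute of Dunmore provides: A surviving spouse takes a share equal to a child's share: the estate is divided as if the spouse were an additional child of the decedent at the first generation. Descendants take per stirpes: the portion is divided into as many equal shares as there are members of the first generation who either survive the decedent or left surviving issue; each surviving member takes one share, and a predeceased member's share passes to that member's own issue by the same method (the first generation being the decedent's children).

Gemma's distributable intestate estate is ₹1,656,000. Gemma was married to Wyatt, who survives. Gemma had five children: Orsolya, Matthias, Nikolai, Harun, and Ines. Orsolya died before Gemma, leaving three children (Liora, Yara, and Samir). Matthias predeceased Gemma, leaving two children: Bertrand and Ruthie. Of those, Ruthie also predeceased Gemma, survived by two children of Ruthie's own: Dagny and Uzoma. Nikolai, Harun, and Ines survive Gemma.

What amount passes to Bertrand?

The spouse counts as an additional share at the children's level, so there are 6 primary shares of ₹276,000. Wyatt takes one such share (₹276,000).
The children's combined portion (₹1,380,000) is divided into 5 shares of ₹276,000: Nikolai, Harun, and Ines each take ₹276,000; Orsolya's ₹276,000 share passes to Orsolya's issue; Matthias's ₹276,000 share passes to Matthias's issue.
Orsolya's share (₹276,000) is divided into 3 shares of ₹92,000: Liora, Yara, and Samir each take ₹92,000.
Matthias's share (₹276,000) is divided into 2 shares of ₹138,000: Bertrand takes ₹138,000; Ruthie's ₹138,000 share passes to Ruthie's issue.
Ruthie's share (₹138,000) is divided into 2 shares of ₹69,000: Dagny and Uzoma each take ₹69,000.

Bertrand receives ₹138,000.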